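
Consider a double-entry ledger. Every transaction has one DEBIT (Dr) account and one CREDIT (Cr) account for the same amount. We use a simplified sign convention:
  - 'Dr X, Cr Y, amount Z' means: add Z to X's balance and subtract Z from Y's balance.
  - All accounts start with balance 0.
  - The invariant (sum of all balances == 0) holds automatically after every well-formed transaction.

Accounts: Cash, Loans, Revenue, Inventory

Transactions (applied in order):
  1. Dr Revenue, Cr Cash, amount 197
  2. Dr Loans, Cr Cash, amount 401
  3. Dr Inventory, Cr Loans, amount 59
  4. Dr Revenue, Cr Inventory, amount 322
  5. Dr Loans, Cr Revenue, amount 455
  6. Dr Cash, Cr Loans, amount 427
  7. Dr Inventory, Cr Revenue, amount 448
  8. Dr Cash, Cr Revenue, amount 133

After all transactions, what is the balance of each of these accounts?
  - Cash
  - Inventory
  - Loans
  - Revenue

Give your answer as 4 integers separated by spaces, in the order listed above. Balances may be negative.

Answer: -38 185 370 -517

Derivation:
After txn 1 (Dr Revenue, Cr Cash, amount 197): Cash=-197 Revenue=197
After txn 2 (Dr Loans, Cr Cash, amount 401): Cash=-598 Loans=401 Revenue=197
After txn 3 (Dr Inventory, Cr Loans, amount 59): Cash=-598 Inventory=59 Loans=342 Revenue=197
After txn 4 (Dr Revenue, Cr Inventory, amount 322): Cash=-598 Inventory=-263 Loans=342 Revenue=519
After txn 5 (Dr Loans, Cr Revenue, amount 455): Cash=-598 Inventory=-263 Loans=797 Revenue=64
After txn 6 (Dr Cash, Cr Loans, amount 427): Cash=-171 Inventory=-263 Loans=370 Revenue=64
After txn 7 (Dr Inventory, Cr Revenue, amount 448): Cash=-171 Inventory=185 Loans=370 Revenue=-384
After txn 8 (Dr Cash, Cr Revenue, amount 133): Cash=-38 Inventory=185 Loans=370 Revenue=-517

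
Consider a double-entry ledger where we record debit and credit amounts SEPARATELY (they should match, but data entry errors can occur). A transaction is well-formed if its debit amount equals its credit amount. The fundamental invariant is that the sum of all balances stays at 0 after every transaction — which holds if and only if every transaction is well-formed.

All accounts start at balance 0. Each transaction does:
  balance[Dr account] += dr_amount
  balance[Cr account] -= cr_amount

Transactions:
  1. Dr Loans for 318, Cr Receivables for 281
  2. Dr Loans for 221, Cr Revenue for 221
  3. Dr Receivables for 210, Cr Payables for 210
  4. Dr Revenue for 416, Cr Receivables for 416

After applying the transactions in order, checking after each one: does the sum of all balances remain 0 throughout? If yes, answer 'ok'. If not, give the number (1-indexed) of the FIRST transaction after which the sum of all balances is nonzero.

After txn 1: dr=318 cr=281 sum_balances=37
After txn 2: dr=221 cr=221 sum_balances=37
After txn 3: dr=210 cr=210 sum_balances=37
After txn 4: dr=416 cr=416 sum_balances=37

Answer: 1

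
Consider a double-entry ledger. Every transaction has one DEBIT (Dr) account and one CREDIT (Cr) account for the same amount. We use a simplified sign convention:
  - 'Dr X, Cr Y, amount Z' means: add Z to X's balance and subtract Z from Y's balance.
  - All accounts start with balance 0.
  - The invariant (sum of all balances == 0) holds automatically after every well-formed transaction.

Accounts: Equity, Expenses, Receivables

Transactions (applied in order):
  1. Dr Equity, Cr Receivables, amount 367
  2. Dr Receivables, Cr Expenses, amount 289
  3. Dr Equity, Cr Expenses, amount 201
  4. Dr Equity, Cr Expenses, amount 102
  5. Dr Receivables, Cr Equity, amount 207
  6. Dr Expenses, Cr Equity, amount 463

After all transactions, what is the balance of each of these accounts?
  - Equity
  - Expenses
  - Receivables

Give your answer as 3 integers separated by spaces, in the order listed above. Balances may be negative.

After txn 1 (Dr Equity, Cr Receivables, amount 367): Equity=367 Receivables=-367
After txn 2 (Dr Receivables, Cr Expenses, amount 289): Equity=367 Expenses=-289 Receivables=-78
After txn 3 (Dr Equity, Cr Expenses, amount 201): Equity=568 Expenses=-490 Receivables=-78
After txn 4 (Dr Equity, Cr Expenses, amount 102): Equity=670 Expenses=-592 Receivables=-78
After txn 5 (Dr Receivables, Cr Equity, amount 207): Equity=463 Expenses=-592 Receivables=129
After txn 6 (Dr Expenses, Cr Equity, amount 463): Equity=0 Expenses=-129 Receivables=129

Answer: 0 -129 129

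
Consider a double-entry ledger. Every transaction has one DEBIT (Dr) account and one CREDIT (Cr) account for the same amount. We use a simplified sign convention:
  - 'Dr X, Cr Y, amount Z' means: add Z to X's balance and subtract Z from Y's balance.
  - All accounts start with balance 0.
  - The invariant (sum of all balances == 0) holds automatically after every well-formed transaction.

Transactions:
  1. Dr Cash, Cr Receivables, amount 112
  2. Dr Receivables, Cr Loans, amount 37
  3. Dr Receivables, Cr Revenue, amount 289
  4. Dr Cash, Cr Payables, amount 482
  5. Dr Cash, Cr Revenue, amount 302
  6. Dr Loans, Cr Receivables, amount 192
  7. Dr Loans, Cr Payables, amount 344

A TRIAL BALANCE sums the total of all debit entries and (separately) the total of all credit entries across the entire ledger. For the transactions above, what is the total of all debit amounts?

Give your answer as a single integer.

Txn 1: debit+=112
Txn 2: debit+=37
Txn 3: debit+=289
Txn 4: debit+=482
Txn 5: debit+=302
Txn 6: debit+=192
Txn 7: debit+=344
Total debits = 1758

Answer: 1758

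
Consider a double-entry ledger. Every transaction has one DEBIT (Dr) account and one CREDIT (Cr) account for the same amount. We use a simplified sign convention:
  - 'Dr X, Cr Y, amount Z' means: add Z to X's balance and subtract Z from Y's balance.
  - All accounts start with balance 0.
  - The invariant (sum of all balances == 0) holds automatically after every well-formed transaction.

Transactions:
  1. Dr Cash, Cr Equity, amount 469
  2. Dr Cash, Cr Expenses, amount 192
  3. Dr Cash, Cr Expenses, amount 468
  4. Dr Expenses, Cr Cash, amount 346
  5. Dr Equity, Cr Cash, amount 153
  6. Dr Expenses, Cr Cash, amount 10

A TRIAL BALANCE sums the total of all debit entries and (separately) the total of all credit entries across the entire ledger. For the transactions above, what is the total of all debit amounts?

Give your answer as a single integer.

Txn 1: debit+=469
Txn 2: debit+=192
Txn 3: debit+=468
Txn 4: debit+=346
Txn 5: debit+=153
Txn 6: debit+=10
Total debits = 1638

Answer: 1638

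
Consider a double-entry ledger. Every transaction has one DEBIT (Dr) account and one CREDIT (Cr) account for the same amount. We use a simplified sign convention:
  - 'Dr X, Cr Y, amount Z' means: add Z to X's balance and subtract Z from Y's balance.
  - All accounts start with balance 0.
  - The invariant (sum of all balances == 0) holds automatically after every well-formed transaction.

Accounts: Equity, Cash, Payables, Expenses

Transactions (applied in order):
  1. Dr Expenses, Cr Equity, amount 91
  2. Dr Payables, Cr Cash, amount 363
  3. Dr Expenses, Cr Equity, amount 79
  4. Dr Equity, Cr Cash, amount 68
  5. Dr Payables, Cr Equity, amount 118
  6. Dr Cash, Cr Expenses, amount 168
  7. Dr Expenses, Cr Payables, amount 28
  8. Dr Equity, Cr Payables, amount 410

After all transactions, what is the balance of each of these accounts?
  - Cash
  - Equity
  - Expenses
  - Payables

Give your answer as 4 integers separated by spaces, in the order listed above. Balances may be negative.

Answer: -263 190 30 43

Derivation:
After txn 1 (Dr Expenses, Cr Equity, amount 91): Equity=-91 Expenses=91
After txn 2 (Dr Payables, Cr Cash, amount 363): Cash=-363 Equity=-91 Expenses=91 Payables=363
After txn 3 (Dr Expenses, Cr Equity, amount 79): Cash=-363 Equity=-170 Expenses=170 Payables=363
After txn 4 (Dr Equity, Cr Cash, amount 68): Cash=-431 Equity=-102 Expenses=170 Payables=363
After txn 5 (Dr Payables, Cr Equity, amount 118): Cash=-431 Equity=-220 Expenses=170 Payables=481
After txn 6 (Dr Cash, Cr Expenses, amount 168): Cash=-263 Equity=-220 Expenses=2 Payables=481
After txn 7 (Dr Expenses, Cr Payables, amount 28): Cash=-263 Equity=-220 Expenses=30 Payables=453
After txn 8 (Dr Equity, Cr Payables, amount 410): Cash=-263 Equity=190 Expenses=30 Payables=43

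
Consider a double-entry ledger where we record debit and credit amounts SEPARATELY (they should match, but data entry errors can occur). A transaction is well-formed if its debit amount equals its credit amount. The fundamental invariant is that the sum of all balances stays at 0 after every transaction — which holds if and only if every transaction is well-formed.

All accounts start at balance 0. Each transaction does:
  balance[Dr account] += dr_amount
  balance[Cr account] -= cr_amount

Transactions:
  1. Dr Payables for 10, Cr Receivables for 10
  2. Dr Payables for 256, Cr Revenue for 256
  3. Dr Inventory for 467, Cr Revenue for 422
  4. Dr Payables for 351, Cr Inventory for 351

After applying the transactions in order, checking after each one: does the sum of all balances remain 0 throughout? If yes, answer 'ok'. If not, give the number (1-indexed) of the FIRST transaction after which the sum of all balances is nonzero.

Answer: 3

Derivation:
After txn 1: dr=10 cr=10 sum_balances=0
After txn 2: dr=256 cr=256 sum_balances=0
After txn 3: dr=467 cr=422 sum_balances=45
After txn 4: dr=351 cr=351 sum_balances=45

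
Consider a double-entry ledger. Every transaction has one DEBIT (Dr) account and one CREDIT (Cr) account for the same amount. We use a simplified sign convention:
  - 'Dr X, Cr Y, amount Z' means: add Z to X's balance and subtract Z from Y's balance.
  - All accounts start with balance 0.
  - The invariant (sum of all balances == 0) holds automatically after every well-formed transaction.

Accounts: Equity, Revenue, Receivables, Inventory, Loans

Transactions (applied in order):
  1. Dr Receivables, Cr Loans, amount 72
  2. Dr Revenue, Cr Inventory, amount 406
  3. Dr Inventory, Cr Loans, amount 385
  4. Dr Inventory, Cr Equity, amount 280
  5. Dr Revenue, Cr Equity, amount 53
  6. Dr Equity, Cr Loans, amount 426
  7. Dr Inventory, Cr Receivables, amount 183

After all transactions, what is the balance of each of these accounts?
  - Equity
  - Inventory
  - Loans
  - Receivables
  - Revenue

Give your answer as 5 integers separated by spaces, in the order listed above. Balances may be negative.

After txn 1 (Dr Receivables, Cr Loans, amount 72): Loans=-72 Receivables=72
After txn 2 (Dr Revenue, Cr Inventory, amount 406): Inventory=-406 Loans=-72 Receivables=72 Revenue=406
After txn 3 (Dr Inventory, Cr Loans, amount 385): Inventory=-21 Loans=-457 Receivables=72 Revenue=406
After txn 4 (Dr Inventory, Cr Equity, amount 280): Equity=-280 Inventory=259 Loans=-457 Receivables=72 Revenue=406
After txn 5 (Dr Revenue, Cr Equity, amount 53): Equity=-333 Inventory=259 Loans=-457 Receivables=72 Revenue=459
After txn 6 (Dr Equity, Cr Loans, amount 426): Equity=93 Inventory=259 Loans=-883 Receivables=72 Revenue=459
After txn 7 (Dr Inventory, Cr Receivables, amount 183): Equity=93 Inventory=442 Loans=-883 Receivables=-111 Revenue=459

Answer: 93 442 -883 -111 459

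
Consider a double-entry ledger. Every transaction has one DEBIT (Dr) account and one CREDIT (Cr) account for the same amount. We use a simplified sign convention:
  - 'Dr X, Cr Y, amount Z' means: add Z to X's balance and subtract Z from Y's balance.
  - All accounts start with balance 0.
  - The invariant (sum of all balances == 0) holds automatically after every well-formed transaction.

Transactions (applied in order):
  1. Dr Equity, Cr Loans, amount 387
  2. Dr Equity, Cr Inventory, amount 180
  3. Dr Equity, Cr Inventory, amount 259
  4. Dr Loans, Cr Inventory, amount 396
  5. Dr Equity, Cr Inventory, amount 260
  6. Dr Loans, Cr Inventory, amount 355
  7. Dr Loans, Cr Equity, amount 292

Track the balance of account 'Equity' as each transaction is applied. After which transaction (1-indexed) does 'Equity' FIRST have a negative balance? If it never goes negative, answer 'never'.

After txn 1: Equity=387
After txn 2: Equity=567
After txn 3: Equity=826
After txn 4: Equity=826
After txn 5: Equity=1086
After txn 6: Equity=1086
After txn 7: Equity=794

Answer: never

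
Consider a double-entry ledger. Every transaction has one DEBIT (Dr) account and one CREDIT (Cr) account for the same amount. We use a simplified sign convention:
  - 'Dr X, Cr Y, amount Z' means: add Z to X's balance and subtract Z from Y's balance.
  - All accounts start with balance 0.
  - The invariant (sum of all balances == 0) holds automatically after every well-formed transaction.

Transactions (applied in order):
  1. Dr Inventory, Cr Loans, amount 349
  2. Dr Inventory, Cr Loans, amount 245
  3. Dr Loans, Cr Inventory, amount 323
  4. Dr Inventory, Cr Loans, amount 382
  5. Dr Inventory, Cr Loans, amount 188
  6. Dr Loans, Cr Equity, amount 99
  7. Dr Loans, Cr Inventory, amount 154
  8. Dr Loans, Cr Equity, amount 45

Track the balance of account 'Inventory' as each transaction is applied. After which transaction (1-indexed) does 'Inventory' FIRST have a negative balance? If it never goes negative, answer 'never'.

After txn 1: Inventory=349
After txn 2: Inventory=594
After txn 3: Inventory=271
After txn 4: Inventory=653
After txn 5: Inventory=841
After txn 6: Inventory=841
After txn 7: Inventory=687
After txn 8: Inventory=687

Answer: never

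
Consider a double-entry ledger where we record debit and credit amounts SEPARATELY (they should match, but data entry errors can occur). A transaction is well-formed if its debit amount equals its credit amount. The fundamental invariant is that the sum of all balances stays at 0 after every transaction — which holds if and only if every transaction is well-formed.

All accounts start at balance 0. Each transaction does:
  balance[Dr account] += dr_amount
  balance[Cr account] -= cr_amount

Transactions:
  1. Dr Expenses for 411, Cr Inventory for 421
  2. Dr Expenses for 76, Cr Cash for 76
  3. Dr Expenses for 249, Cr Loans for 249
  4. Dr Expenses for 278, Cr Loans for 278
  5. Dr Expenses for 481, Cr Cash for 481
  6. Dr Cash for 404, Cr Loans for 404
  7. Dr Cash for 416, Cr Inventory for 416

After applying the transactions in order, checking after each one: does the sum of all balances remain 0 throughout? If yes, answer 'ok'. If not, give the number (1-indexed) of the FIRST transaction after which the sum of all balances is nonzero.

After txn 1: dr=411 cr=421 sum_balances=-10
After txn 2: dr=76 cr=76 sum_balances=-10
After txn 3: dr=249 cr=249 sum_balances=-10
After txn 4: dr=278 cr=278 sum_balances=-10
After txn 5: dr=481 cr=481 sum_balances=-10
After txn 6: dr=404 cr=404 sum_balances=-10
After txn 7: dr=416 cr=416 sum_balances=-10

Answer: 1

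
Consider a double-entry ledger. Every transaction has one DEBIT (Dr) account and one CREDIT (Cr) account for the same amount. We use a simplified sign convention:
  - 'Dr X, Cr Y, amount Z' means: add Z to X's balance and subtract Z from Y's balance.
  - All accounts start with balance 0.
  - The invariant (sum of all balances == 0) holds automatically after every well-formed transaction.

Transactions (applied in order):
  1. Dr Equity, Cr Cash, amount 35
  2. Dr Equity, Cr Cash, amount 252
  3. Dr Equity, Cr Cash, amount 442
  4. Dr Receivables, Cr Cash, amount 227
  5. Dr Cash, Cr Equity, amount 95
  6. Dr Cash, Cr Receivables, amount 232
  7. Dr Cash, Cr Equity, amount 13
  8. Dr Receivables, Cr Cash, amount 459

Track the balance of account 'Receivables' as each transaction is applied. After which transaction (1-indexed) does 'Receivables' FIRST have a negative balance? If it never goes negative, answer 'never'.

Answer: 6

Derivation:
After txn 1: Receivables=0
After txn 2: Receivables=0
After txn 3: Receivables=0
After txn 4: Receivables=227
After txn 5: Receivables=227
After txn 6: Receivables=-5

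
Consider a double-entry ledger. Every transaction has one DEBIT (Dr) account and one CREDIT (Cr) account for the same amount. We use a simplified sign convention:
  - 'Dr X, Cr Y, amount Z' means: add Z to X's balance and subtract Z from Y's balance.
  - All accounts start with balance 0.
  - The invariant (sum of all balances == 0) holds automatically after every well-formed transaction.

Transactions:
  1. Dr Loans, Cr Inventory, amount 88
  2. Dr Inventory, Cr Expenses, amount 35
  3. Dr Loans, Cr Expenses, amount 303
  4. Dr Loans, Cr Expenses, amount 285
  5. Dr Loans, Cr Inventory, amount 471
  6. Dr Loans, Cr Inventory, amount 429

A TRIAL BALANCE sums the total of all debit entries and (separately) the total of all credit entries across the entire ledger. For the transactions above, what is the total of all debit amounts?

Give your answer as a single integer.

Answer: 1611

Derivation:
Txn 1: debit+=88
Txn 2: debit+=35
Txn 3: debit+=303
Txn 4: debit+=285
Txn 5: debit+=471
Txn 6: debit+=429
Total debits = 1611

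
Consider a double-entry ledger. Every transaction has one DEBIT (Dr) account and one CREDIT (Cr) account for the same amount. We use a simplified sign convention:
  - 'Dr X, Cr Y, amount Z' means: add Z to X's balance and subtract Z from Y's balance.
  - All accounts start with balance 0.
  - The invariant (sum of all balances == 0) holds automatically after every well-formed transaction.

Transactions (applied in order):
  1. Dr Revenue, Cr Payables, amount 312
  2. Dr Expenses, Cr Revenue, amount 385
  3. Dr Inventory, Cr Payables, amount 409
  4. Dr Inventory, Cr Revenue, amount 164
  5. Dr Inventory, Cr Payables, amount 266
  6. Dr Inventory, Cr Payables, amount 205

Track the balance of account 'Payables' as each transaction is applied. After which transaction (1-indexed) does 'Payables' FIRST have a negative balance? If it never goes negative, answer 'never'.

After txn 1: Payables=-312

Answer: 1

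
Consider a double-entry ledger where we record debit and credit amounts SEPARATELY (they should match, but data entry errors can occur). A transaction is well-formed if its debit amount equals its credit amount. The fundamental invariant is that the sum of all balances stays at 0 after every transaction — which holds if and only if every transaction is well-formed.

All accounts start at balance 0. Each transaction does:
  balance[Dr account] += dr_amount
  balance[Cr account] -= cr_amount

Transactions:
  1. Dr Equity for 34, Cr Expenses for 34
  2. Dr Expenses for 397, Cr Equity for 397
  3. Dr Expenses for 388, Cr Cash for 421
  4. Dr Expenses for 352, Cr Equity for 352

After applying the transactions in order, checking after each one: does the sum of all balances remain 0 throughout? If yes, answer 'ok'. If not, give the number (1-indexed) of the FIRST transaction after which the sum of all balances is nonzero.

Answer: 3

Derivation:
After txn 1: dr=34 cr=34 sum_balances=0
After txn 2: dr=397 cr=397 sum_balances=0
After txn 3: dr=388 cr=421 sum_balances=-33
After txn 4: dr=352 cr=352 sum_balances=-33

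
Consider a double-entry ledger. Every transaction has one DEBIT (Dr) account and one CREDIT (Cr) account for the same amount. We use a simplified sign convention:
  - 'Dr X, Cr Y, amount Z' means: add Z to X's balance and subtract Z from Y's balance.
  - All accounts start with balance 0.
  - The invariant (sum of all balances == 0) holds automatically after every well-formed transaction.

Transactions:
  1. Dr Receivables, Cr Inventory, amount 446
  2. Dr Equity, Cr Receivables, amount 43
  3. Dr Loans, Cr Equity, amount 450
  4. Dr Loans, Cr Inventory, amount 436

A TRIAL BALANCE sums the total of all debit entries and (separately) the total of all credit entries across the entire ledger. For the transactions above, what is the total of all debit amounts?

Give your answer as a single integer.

Txn 1: debit+=446
Txn 2: debit+=43
Txn 3: debit+=450
Txn 4: debit+=436
Total debits = 1375

Answer: 1375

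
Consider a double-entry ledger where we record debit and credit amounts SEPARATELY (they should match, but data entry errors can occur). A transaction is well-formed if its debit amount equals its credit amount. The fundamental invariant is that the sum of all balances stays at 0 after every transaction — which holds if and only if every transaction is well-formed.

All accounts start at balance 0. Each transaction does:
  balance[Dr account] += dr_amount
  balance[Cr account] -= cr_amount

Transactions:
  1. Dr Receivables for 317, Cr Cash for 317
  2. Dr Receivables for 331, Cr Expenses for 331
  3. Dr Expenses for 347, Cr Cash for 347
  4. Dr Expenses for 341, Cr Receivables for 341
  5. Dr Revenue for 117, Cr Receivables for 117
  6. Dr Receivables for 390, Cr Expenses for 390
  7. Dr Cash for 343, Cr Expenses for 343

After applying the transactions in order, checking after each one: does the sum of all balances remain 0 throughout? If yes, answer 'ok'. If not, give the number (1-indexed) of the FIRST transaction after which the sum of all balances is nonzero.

Answer: ok

Derivation:
After txn 1: dr=317 cr=317 sum_balances=0
After txn 2: dr=331 cr=331 sum_balances=0
After txn 3: dr=347 cr=347 sum_balances=0
After txn 4: dr=341 cr=341 sum_balances=0
After txn 5: dr=117 cr=117 sum_balances=0
After txn 6: dr=390 cr=390 sum_balances=0
After txn 7: dr=343 cr=343 sum_balances=0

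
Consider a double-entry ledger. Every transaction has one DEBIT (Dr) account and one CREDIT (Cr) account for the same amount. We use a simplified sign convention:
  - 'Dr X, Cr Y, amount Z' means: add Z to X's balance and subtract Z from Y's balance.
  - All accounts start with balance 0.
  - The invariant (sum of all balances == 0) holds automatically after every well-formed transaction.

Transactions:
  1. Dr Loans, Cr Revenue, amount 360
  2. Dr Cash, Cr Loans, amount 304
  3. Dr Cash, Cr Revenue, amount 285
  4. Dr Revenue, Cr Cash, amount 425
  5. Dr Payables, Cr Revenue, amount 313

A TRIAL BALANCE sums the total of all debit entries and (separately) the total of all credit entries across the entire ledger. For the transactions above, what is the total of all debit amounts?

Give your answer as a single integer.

Txn 1: debit+=360
Txn 2: debit+=304
Txn 3: debit+=285
Txn 4: debit+=425
Txn 5: debit+=313
Total debits = 1687

Answer: 1687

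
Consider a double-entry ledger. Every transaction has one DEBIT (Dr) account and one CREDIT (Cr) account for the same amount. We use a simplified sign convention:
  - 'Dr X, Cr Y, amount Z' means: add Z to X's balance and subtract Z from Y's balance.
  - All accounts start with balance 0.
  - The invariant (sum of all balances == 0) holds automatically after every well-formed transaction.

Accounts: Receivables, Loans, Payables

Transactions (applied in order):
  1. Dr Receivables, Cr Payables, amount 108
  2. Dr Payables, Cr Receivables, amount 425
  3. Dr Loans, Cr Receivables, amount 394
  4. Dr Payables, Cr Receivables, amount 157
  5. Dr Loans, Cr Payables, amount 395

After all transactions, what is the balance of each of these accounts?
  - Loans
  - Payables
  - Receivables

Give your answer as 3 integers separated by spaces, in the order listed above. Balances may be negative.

After txn 1 (Dr Receivables, Cr Payables, amount 108): Payables=-108 Receivables=108
After txn 2 (Dr Payables, Cr Receivables, amount 425): Payables=317 Receivables=-317
After txn 3 (Dr Loans, Cr Receivables, amount 394): Loans=394 Payables=317 Receivables=-711
After txn 4 (Dr Payables, Cr Receivables, amount 157): Loans=394 Payables=474 Receivables=-868
After txn 5 (Dr Loans, Cr Payables, amount 395): Loans=789 Payables=79 Receivables=-868

Answer: 789 79 -868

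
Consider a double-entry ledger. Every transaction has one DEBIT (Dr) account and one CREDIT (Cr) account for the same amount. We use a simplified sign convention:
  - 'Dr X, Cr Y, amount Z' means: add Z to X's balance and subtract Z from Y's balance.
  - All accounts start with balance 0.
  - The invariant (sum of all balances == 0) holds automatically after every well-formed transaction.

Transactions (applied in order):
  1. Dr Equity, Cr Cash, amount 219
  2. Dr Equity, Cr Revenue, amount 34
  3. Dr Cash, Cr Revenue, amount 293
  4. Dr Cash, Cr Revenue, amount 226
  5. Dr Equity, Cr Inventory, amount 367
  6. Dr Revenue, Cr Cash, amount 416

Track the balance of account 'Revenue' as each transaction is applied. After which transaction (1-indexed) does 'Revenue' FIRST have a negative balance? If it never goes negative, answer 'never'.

After txn 1: Revenue=0
After txn 2: Revenue=-34

Answer: 2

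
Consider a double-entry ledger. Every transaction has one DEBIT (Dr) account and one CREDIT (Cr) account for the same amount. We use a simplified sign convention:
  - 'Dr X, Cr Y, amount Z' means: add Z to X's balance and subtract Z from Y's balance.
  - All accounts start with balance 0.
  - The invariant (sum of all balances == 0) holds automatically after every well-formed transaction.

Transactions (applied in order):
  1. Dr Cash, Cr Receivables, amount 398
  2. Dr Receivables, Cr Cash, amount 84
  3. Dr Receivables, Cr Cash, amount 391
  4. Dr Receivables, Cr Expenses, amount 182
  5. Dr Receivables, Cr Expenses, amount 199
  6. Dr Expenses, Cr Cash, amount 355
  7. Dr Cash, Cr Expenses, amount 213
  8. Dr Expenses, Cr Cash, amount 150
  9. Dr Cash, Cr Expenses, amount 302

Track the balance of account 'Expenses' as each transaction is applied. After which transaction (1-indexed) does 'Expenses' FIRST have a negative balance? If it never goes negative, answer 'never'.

After txn 1: Expenses=0
After txn 2: Expenses=0
After txn 3: Expenses=0
After txn 4: Expenses=-182

Answer: 4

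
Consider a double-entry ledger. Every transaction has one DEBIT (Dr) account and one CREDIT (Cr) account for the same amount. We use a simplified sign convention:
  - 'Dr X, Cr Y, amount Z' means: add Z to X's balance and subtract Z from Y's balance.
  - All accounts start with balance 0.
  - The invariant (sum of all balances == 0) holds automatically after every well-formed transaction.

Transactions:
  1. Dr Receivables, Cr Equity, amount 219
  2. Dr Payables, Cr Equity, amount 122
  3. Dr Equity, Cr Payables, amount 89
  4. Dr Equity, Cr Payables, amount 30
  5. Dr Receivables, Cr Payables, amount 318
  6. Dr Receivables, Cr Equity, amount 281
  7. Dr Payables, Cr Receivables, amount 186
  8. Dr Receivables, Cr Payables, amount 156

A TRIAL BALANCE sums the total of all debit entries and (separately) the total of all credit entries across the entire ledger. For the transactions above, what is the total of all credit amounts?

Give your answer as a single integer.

Answer: 1401

Derivation:
Txn 1: credit+=219
Txn 2: credit+=122
Txn 3: credit+=89
Txn 4: credit+=30
Txn 5: credit+=318
Txn 6: credit+=281
Txn 7: credit+=186
Txn 8: credit+=156
Total credits = 1401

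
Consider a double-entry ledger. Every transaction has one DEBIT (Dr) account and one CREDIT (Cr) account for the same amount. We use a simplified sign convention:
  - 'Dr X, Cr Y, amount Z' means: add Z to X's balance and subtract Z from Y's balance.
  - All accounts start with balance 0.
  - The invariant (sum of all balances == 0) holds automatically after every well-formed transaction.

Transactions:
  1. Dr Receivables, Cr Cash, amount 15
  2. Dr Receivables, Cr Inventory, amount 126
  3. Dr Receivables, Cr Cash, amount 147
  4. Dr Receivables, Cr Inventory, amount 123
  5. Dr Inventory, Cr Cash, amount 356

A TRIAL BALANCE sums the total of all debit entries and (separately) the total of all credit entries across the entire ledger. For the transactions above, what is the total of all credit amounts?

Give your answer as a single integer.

Txn 1: credit+=15
Txn 2: credit+=126
Txn 3: credit+=147
Txn 4: credit+=123
Txn 5: credit+=356
Total credits = 767

Answer: 767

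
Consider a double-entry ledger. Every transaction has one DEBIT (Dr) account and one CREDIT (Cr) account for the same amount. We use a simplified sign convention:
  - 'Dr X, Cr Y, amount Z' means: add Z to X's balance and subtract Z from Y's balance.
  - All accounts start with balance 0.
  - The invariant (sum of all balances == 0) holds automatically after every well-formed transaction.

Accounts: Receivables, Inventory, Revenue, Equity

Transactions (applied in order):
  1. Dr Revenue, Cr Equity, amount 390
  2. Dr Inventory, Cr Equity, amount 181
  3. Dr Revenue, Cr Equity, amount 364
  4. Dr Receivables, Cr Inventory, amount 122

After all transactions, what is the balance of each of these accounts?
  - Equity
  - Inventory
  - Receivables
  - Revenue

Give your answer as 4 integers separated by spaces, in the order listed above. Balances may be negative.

Answer: -935 59 122 754

Derivation:
After txn 1 (Dr Revenue, Cr Equity, amount 390): Equity=-390 Revenue=390
After txn 2 (Dr Inventory, Cr Equity, amount 181): Equity=-571 Inventory=181 Revenue=390
After txn 3 (Dr Revenue, Cr Equity, amount 364): Equity=-935 Inventory=181 Revenue=754
After txn 4 (Dr Receivables, Cr Inventory, amount 122): Equity=-935 Inventory=59 Receivables=122 Revenue=754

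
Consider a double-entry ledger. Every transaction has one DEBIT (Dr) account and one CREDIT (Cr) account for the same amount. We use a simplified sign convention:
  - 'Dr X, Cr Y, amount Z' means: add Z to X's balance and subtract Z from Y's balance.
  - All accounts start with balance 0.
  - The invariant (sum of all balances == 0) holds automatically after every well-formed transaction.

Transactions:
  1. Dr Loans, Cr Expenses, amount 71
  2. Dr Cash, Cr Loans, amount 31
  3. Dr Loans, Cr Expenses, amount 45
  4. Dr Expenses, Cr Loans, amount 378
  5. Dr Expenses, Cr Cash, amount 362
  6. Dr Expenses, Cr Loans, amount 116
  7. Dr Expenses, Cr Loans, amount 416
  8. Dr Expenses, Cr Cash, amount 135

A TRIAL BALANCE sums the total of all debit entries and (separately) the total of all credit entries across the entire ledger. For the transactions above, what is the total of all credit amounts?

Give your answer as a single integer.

Txn 1: credit+=71
Txn 2: credit+=31
Txn 3: credit+=45
Txn 4: credit+=378
Txn 5: credit+=362
Txn 6: credit+=116
Txn 7: credit+=416
Txn 8: credit+=135
Total credits = 1554

Answer: 1554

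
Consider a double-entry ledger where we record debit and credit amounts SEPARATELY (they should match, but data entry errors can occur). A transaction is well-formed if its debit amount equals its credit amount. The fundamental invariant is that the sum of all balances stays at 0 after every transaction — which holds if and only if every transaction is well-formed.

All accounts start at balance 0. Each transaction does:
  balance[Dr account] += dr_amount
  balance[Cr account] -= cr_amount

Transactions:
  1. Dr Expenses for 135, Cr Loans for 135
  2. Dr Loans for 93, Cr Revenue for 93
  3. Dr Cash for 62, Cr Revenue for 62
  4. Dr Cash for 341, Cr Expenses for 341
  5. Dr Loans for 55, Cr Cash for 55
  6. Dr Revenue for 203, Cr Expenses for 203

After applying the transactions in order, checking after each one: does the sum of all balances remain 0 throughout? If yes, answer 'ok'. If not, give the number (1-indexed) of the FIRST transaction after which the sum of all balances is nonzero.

After txn 1: dr=135 cr=135 sum_balances=0
After txn 2: dr=93 cr=93 sum_balances=0
After txn 3: dr=62 cr=62 sum_balances=0
After txn 4: dr=341 cr=341 sum_balances=0
After txn 5: dr=55 cr=55 sum_balances=0
After txn 6: dr=203 cr=203 sum_balances=0

Answer: ok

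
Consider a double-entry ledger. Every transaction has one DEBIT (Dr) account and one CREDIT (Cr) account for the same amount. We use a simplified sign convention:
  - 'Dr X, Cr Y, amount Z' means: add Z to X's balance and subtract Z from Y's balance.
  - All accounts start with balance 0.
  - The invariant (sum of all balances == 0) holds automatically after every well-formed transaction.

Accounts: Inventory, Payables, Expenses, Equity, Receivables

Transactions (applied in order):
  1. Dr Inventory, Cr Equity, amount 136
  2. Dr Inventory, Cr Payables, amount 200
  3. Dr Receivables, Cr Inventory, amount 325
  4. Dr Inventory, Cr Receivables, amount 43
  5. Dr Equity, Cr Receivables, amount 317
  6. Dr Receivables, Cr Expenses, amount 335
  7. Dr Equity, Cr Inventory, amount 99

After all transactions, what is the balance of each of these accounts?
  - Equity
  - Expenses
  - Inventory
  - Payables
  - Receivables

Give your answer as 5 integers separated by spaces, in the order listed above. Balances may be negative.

Answer: 280 -335 -45 -200 300

Derivation:
After txn 1 (Dr Inventory, Cr Equity, amount 136): Equity=-136 Inventory=136
After txn 2 (Dr Inventory, Cr Payables, amount 200): Equity=-136 Inventory=336 Payables=-200
After txn 3 (Dr Receivables, Cr Inventory, amount 325): Equity=-136 Inventory=11 Payables=-200 Receivables=325
After txn 4 (Dr Inventory, Cr Receivables, amount 43): Equity=-136 Inventory=54 Payables=-200 Receivables=282
After txn 5 (Dr Equity, Cr Receivables, amount 317): Equity=181 Inventory=54 Payables=-200 Receivables=-35
After txn 6 (Dr Receivables, Cr Expenses, amount 335): Equity=181 Expenses=-335 Inventory=54 Payables=-200 Receivables=300
After txn 7 (Dr Equity, Cr Inventory, amount 99): Equity=280 Expenses=-335 Inventory=-45 Payables=-200 Receivables=300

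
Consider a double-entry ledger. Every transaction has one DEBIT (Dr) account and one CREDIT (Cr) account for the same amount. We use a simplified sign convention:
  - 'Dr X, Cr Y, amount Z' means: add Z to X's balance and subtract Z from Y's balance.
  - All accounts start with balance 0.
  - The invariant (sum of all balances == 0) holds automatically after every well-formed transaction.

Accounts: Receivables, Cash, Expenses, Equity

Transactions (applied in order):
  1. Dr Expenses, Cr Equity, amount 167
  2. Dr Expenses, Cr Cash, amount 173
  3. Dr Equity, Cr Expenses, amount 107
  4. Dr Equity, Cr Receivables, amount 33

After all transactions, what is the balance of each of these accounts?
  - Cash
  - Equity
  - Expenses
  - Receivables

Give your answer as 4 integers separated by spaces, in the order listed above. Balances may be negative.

Answer: -173 -27 233 -33

Derivation:
After txn 1 (Dr Expenses, Cr Equity, amount 167): Equity=-167 Expenses=167
After txn 2 (Dr Expenses, Cr Cash, amount 173): Cash=-173 Equity=-167 Expenses=340
After txn 3 (Dr Equity, Cr Expenses, amount 107): Cash=-173 Equity=-60 Expenses=233
After txn 4 (Dr Equity, Cr Receivables, amount 33): Cash=-173 Equity=-27 Expenses=233 Receivables=-33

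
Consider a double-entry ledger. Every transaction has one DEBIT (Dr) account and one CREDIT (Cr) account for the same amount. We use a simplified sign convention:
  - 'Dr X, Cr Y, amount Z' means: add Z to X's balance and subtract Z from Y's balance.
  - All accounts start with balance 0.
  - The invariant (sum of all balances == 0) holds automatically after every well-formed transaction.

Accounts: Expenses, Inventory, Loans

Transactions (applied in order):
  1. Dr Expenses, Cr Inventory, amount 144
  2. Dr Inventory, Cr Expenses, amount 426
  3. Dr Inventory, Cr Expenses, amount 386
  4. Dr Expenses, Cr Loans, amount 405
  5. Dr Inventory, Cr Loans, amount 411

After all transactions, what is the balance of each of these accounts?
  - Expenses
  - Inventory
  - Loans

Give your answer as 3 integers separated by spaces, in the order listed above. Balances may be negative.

Answer: -263 1079 -816

Derivation:
After txn 1 (Dr Expenses, Cr Inventory, amount 144): Expenses=144 Inventory=-144
After txn 2 (Dr Inventory, Cr Expenses, amount 426): Expenses=-282 Inventory=282
After txn 3 (Dr Inventory, Cr Expenses, amount 386): Expenses=-668 Inventory=668
After txn 4 (Dr Expenses, Cr Loans, amount 405): Expenses=-263 Inventory=668 Loans=-405
After txn 5 (Dr Inventory, Cr Loans, amount 411): Expenses=-263 Inventory=1079 Loans=-816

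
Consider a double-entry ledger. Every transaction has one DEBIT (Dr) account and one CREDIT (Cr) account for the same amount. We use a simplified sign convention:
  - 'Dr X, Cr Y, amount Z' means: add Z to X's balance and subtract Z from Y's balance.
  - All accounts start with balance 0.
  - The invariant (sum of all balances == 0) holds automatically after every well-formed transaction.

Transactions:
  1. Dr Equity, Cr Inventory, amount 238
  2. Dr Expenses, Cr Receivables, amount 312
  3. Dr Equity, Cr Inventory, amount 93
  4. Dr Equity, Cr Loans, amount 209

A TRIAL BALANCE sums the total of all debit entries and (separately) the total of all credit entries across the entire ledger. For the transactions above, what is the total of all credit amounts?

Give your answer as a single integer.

Txn 1: credit+=238
Txn 2: credit+=312
Txn 3: credit+=93
Txn 4: credit+=209
Total credits = 852

Answer: 852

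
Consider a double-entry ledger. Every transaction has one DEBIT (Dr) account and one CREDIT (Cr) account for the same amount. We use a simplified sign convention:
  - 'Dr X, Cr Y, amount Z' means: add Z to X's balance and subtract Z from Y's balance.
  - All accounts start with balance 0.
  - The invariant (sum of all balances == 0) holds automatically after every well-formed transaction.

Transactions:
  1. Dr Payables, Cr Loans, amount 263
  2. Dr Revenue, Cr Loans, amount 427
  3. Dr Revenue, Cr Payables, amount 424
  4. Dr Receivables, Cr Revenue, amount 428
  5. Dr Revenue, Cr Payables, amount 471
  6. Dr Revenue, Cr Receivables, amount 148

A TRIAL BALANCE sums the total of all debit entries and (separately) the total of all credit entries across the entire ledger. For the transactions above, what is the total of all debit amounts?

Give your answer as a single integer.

Answer: 2161

Derivation:
Txn 1: debit+=263
Txn 2: debit+=427
Txn 3: debit+=424
Txn 4: debit+=428
Txn 5: debit+=471
Txn 6: debit+=148
Total debits = 2161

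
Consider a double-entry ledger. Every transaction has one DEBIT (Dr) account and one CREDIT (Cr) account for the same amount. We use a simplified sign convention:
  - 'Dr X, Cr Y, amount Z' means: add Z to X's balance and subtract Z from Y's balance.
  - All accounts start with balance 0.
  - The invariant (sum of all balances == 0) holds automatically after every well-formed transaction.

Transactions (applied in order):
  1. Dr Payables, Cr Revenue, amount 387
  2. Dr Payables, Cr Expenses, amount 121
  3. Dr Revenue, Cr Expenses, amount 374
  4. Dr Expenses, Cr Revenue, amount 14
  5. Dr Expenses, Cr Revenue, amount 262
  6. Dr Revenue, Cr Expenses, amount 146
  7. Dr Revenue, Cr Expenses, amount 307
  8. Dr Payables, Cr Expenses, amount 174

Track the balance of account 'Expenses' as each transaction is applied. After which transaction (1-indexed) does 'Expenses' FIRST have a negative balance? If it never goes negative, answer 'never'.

After txn 1: Expenses=0
After txn 2: Expenses=-121

Answer: 2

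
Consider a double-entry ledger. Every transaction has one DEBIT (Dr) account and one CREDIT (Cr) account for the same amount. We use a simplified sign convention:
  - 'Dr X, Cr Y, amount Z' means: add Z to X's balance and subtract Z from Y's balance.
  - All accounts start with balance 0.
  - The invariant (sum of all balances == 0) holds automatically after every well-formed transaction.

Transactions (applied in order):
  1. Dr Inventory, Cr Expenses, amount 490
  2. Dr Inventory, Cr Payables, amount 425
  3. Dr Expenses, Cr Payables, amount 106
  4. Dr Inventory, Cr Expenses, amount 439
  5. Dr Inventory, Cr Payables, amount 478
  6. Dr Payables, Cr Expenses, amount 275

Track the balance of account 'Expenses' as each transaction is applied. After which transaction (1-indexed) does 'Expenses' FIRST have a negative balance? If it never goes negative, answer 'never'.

Answer: 1

Derivation:
After txn 1: Expenses=-490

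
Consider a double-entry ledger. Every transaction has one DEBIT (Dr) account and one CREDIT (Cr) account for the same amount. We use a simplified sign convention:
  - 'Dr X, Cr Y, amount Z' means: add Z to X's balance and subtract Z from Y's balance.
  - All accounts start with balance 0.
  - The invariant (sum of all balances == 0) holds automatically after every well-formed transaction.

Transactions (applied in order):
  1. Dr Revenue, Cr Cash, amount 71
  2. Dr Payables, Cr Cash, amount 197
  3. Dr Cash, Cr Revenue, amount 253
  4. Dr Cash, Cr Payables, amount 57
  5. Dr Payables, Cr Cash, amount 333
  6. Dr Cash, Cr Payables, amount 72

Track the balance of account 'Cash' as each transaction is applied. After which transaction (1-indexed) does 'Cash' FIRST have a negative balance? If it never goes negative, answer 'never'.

After txn 1: Cash=-71

Answer: 1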